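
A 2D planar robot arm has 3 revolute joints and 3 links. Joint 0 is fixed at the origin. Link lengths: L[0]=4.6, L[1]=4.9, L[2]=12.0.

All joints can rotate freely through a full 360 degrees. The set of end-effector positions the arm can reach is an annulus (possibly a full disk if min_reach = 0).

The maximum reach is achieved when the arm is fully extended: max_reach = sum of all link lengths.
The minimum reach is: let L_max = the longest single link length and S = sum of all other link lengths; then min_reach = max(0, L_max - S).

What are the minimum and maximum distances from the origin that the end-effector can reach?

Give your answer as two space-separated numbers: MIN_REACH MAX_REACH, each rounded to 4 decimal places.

Answer: 2.5000 21.5000

Derivation:
Link lengths: [4.6, 4.9, 12.0]
max_reach = 4.6 + 4.9 + 12 = 21.5
L_max = max([4.6, 4.9, 12.0]) = 12
S (sum of others) = 21.5 - 12 = 9.5
min_reach = max(0, 12 - 9.5) = max(0, 2.5) = 2.5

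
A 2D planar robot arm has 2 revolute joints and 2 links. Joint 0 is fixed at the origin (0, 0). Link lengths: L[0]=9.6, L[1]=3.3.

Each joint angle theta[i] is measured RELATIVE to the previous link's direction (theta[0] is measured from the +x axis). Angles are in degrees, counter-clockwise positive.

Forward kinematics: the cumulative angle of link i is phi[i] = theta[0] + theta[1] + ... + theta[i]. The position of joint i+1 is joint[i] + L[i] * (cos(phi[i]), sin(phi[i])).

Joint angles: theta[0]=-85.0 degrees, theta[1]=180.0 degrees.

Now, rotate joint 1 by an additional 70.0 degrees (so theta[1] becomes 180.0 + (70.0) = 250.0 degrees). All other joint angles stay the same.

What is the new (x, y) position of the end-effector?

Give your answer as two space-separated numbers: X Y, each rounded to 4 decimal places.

Answer: -2.3509 -8.7094

Derivation:
joint[0] = (0.0000, 0.0000)  (base)
link 0: phi[0] = -85 = -85 deg
  cos(-85 deg) = 0.0872, sin(-85 deg) = -0.9962
  joint[1] = (0.0000, 0.0000) + 9.6 * (0.0872, -0.9962) = (0.0000 + 0.8367, 0.0000 + -9.5635) = (0.8367, -9.5635)
link 1: phi[1] = -85 + 250 = 165 deg
  cos(165 deg) = -0.9659, sin(165 deg) = 0.2588
  joint[2] = (0.8367, -9.5635) + 3.3 * (-0.9659, 0.2588) = (0.8367 + -3.1876, -9.5635 + 0.8541) = (-2.3509, -8.7094)
End effector: (-2.3509, -8.7094)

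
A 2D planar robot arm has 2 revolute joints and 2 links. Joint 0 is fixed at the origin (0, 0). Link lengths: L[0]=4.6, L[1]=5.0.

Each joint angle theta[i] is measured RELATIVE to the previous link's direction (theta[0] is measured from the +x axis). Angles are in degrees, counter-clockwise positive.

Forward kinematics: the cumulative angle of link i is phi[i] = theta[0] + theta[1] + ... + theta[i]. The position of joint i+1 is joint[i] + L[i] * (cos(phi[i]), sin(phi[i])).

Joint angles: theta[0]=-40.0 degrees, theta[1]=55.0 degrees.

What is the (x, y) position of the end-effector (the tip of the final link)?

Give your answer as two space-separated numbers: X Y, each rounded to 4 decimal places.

joint[0] = (0.0000, 0.0000)  (base)
link 0: phi[0] = -40 = -40 deg
  cos(-40 deg) = 0.7660, sin(-40 deg) = -0.6428
  joint[1] = (0.0000, 0.0000) + 4.6 * (0.7660, -0.6428) = (0.0000 + 3.5238, 0.0000 + -2.9568) = (3.5238, -2.9568)
link 1: phi[1] = -40 + 55 = 15 deg
  cos(15 deg) = 0.9659, sin(15 deg) = 0.2588
  joint[2] = (3.5238, -2.9568) + 5 * (0.9659, 0.2588) = (3.5238 + 4.8296, -2.9568 + 1.2941) = (8.3534, -1.6627)
End effector: (8.3534, -1.6627)

Answer: 8.3534 -1.6627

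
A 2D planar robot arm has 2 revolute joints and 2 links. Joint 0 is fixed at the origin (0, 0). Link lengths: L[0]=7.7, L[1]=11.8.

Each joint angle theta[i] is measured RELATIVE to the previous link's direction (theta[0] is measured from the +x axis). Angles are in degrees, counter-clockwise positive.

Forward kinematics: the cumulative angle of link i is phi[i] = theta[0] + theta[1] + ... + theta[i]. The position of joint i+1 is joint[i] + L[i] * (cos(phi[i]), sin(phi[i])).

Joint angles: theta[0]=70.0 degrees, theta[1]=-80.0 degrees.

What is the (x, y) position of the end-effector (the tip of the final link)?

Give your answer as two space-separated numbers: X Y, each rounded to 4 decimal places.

joint[0] = (0.0000, 0.0000)  (base)
link 0: phi[0] = 70 = 70 deg
  cos(70 deg) = 0.3420, sin(70 deg) = 0.9397
  joint[1] = (0.0000, 0.0000) + 7.7 * (0.3420, 0.9397) = (0.0000 + 2.6336, 0.0000 + 7.2356) = (2.6336, 7.2356)
link 1: phi[1] = 70 + -80 = -10 deg
  cos(-10 deg) = 0.9848, sin(-10 deg) = -0.1736
  joint[2] = (2.6336, 7.2356) + 11.8 * (0.9848, -0.1736) = (2.6336 + 11.6207, 7.2356 + -2.0490) = (14.2543, 5.1866)
End effector: (14.2543, 5.1866)

Answer: 14.2543 5.1866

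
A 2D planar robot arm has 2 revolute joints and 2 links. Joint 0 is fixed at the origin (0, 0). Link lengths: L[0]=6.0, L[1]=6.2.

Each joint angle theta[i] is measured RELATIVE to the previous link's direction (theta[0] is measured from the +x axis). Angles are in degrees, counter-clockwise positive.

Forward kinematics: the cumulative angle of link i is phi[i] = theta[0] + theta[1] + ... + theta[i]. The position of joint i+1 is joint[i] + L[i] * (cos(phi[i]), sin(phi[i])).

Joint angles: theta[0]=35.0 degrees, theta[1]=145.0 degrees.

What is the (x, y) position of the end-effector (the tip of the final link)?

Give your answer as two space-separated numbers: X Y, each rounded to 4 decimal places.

Answer: -1.2851 3.4415

Derivation:
joint[0] = (0.0000, 0.0000)  (base)
link 0: phi[0] = 35 = 35 deg
  cos(35 deg) = 0.8192, sin(35 deg) = 0.5736
  joint[1] = (0.0000, 0.0000) + 6 * (0.8192, 0.5736) = (0.0000 + 4.9149, 0.0000 + 3.4415) = (4.9149, 3.4415)
link 1: phi[1] = 35 + 145 = 180 deg
  cos(180 deg) = -1.0000, sin(180 deg) = 0.0000
  joint[2] = (4.9149, 3.4415) + 6.2 * (-1.0000, 0.0000) = (4.9149 + -6.2000, 3.4415 + 0.0000) = (-1.2851, 3.4415)
End effector: (-1.2851, 3.4415)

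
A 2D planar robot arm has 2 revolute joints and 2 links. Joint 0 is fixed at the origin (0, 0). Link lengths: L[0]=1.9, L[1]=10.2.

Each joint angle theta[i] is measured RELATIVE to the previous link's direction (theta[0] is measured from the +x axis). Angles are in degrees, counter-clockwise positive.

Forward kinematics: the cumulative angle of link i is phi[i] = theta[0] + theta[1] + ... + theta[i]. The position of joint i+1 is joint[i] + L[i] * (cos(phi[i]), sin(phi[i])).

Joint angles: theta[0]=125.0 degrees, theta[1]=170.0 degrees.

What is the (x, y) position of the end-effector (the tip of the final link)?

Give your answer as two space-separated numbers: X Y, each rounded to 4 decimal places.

Answer: 3.2209 -7.6880

Derivation:
joint[0] = (0.0000, 0.0000)  (base)
link 0: phi[0] = 125 = 125 deg
  cos(125 deg) = -0.5736, sin(125 deg) = 0.8192
  joint[1] = (0.0000, 0.0000) + 1.9 * (-0.5736, 0.8192) = (0.0000 + -1.0898, 0.0000 + 1.5564) = (-1.0898, 1.5564)
link 1: phi[1] = 125 + 170 = 295 deg
  cos(295 deg) = 0.4226, sin(295 deg) = -0.9063
  joint[2] = (-1.0898, 1.5564) + 10.2 * (0.4226, -0.9063) = (-1.0898 + 4.3107, 1.5564 + -9.2443) = (3.2209, -7.6880)
End effector: (3.2209, -7.6880)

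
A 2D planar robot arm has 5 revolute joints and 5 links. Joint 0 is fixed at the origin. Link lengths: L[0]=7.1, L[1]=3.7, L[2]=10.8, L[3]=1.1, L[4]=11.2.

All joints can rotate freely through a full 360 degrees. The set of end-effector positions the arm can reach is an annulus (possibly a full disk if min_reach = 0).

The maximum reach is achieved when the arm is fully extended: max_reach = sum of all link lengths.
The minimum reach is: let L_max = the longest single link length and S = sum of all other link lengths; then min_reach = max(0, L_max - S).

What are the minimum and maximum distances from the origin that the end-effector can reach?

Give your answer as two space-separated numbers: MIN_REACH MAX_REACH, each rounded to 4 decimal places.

Link lengths: [7.1, 3.7, 10.8, 1.1, 11.2]
max_reach = 7.1 + 3.7 + 10.8 + 1.1 + 11.2 = 33.9
L_max = max([7.1, 3.7, 10.8, 1.1, 11.2]) = 11.2
S (sum of others) = 33.9 - 11.2 = 22.7
min_reach = max(0, 11.2 - 22.7) = max(0, -11.5) = 0

Answer: 0.0000 33.9000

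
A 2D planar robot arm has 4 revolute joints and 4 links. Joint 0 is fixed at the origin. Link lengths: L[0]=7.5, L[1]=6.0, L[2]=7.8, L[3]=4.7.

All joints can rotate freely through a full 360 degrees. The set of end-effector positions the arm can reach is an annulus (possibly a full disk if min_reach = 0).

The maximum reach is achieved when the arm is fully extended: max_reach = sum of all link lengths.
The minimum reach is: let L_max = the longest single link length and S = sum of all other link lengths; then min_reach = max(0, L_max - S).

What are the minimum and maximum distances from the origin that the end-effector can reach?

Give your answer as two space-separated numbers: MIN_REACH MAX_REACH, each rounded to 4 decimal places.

Link lengths: [7.5, 6.0, 7.8, 4.7]
max_reach = 7.5 + 6 + 7.8 + 4.7 = 26
L_max = max([7.5, 6.0, 7.8, 4.7]) = 7.8
S (sum of others) = 26 - 7.8 = 18.2
min_reach = max(0, 7.8 - 18.2) = max(0, -10.4) = 0

Answer: 0.0000 26.0000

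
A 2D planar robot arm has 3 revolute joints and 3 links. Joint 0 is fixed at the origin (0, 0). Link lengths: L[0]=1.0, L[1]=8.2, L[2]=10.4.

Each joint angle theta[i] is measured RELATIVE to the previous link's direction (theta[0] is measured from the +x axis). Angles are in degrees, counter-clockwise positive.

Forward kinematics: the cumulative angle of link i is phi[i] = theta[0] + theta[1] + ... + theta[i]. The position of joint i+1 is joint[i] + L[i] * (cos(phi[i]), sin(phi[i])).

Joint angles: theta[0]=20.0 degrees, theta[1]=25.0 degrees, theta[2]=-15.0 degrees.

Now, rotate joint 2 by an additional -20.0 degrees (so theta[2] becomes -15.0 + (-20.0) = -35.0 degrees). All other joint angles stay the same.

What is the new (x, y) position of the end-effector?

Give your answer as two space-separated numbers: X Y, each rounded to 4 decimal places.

joint[0] = (0.0000, 0.0000)  (base)
link 0: phi[0] = 20 = 20 deg
  cos(20 deg) = 0.9397, sin(20 deg) = 0.3420
  joint[1] = (0.0000, 0.0000) + 1 * (0.9397, 0.3420) = (0.0000 + 0.9397, 0.0000 + 0.3420) = (0.9397, 0.3420)
link 1: phi[1] = 20 + 25 = 45 deg
  cos(45 deg) = 0.7071, sin(45 deg) = 0.7071
  joint[2] = (0.9397, 0.3420) + 8.2 * (0.7071, 0.7071) = (0.9397 + 5.7983, 0.3420 + 5.7983) = (6.7380, 6.1403)
link 2: phi[2] = 20 + 25 + -35 = 10 deg
  cos(10 deg) = 0.9848, sin(10 deg) = 0.1736
  joint[3] = (6.7380, 6.1403) + 10.4 * (0.9848, 0.1736) = (6.7380 + 10.2420, 6.1403 + 1.8059) = (16.9800, 7.9462)
End effector: (16.9800, 7.9462)

Answer: 16.9800 7.9462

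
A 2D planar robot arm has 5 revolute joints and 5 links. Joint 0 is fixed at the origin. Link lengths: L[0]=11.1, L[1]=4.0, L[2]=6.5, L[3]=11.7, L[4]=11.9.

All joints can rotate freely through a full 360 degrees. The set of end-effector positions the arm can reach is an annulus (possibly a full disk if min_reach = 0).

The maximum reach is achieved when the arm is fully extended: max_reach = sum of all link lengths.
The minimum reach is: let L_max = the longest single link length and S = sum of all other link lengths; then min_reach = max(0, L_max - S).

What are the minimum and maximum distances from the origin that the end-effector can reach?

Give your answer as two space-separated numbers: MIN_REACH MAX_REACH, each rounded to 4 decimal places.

Answer: 0.0000 45.2000

Derivation:
Link lengths: [11.1, 4.0, 6.5, 11.7, 11.9]
max_reach = 11.1 + 4 + 6.5 + 11.7 + 11.9 = 45.2
L_max = max([11.1, 4.0, 6.5, 11.7, 11.9]) = 11.9
S (sum of others) = 45.2 - 11.9 = 33.3
min_reach = max(0, 11.9 - 33.3) = max(0, -21.4) = 0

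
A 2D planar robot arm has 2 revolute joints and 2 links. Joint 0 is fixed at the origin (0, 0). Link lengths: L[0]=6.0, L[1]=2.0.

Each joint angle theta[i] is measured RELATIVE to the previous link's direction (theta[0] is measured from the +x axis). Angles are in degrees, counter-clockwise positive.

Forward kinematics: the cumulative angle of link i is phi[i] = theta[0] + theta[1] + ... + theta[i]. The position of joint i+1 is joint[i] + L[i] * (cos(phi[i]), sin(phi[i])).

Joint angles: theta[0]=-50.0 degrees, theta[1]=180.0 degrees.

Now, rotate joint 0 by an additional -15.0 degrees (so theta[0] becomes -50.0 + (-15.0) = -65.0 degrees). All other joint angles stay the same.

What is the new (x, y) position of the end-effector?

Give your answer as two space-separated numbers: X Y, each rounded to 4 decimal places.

joint[0] = (0.0000, 0.0000)  (base)
link 0: phi[0] = -65 = -65 deg
  cos(-65 deg) = 0.4226, sin(-65 deg) = -0.9063
  joint[1] = (0.0000, 0.0000) + 6 * (0.4226, -0.9063) = (0.0000 + 2.5357, 0.0000 + -5.4378) = (2.5357, -5.4378)
link 1: phi[1] = -65 + 180 = 115 deg
  cos(115 deg) = -0.4226, sin(115 deg) = 0.9063
  joint[2] = (2.5357, -5.4378) + 2 * (-0.4226, 0.9063) = (2.5357 + -0.8452, -5.4378 + 1.8126) = (1.6905, -3.6252)
End effector: (1.6905, -3.6252)

Answer: 1.6905 -3.6252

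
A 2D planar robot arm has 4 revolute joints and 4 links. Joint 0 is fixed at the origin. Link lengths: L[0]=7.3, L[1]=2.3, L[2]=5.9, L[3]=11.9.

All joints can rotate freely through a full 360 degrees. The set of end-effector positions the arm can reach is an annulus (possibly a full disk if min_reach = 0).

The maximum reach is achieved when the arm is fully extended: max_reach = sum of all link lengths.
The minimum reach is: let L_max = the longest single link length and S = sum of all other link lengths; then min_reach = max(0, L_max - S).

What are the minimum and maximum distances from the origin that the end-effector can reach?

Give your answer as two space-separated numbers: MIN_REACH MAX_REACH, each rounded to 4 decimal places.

Answer: 0.0000 27.4000

Derivation:
Link lengths: [7.3, 2.3, 5.9, 11.9]
max_reach = 7.3 + 2.3 + 5.9 + 11.9 = 27.4
L_max = max([7.3, 2.3, 5.9, 11.9]) = 11.9
S (sum of others) = 27.4 - 11.9 = 15.5
min_reach = max(0, 11.9 - 15.5) = max(0, -3.6) = 0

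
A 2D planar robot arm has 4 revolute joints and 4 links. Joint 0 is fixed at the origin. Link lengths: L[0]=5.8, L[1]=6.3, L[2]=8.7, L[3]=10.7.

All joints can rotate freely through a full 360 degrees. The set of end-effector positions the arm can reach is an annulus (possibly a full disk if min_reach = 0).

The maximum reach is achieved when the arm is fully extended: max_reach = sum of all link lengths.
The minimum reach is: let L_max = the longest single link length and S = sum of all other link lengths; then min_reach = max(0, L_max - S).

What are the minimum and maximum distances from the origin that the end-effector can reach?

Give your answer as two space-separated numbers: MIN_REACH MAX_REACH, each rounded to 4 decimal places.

Link lengths: [5.8, 6.3, 8.7, 10.7]
max_reach = 5.8 + 6.3 + 8.7 + 10.7 = 31.5
L_max = max([5.8, 6.3, 8.7, 10.7]) = 10.7
S (sum of others) = 31.5 - 10.7 = 20.8
min_reach = max(0, 10.7 - 20.8) = max(0, -10.1) = 0

Answer: 0.0000 31.5000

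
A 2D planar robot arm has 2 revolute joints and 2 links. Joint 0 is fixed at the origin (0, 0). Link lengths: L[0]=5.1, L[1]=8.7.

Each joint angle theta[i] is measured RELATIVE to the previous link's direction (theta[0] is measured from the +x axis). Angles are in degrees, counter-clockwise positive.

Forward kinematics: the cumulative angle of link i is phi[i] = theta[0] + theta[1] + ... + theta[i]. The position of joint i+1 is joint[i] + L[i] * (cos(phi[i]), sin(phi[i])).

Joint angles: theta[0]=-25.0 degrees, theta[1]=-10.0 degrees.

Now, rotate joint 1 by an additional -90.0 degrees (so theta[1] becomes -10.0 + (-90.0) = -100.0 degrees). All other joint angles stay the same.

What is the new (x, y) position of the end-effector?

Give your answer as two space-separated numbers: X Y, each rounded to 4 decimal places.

Answer: -0.3679 -9.2820

Derivation:
joint[0] = (0.0000, 0.0000)  (base)
link 0: phi[0] = -25 = -25 deg
  cos(-25 deg) = 0.9063, sin(-25 deg) = -0.4226
  joint[1] = (0.0000, 0.0000) + 5.1 * (0.9063, -0.4226) = (0.0000 + 4.6222, 0.0000 + -2.1554) = (4.6222, -2.1554)
link 1: phi[1] = -25 + -100 = -125 deg
  cos(-125 deg) = -0.5736, sin(-125 deg) = -0.8192
  joint[2] = (4.6222, -2.1554) + 8.7 * (-0.5736, -0.8192) = (4.6222 + -4.9901, -2.1554 + -7.1266) = (-0.3679, -9.2820)
End effector: (-0.3679, -9.2820)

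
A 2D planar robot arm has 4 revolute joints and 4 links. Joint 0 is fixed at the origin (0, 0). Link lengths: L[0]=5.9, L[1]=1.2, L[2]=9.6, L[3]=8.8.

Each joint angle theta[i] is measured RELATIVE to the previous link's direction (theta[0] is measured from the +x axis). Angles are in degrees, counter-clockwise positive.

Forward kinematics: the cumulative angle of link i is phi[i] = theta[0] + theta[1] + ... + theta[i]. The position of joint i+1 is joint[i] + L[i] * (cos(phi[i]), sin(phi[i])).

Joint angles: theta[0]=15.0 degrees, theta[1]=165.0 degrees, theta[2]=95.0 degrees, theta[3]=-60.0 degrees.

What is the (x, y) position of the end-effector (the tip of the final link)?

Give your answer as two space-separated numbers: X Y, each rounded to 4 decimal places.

Answer: -1.8729 -13.0839

Derivation:
joint[0] = (0.0000, 0.0000)  (base)
link 0: phi[0] = 15 = 15 deg
  cos(15 deg) = 0.9659, sin(15 deg) = 0.2588
  joint[1] = (0.0000, 0.0000) + 5.9 * (0.9659, 0.2588) = (0.0000 + 5.6990, 0.0000 + 1.5270) = (5.6990, 1.5270)
link 1: phi[1] = 15 + 165 = 180 deg
  cos(180 deg) = -1.0000, sin(180 deg) = 0.0000
  joint[2] = (5.6990, 1.5270) + 1.2 * (-1.0000, 0.0000) = (5.6990 + -1.2000, 1.5270 + 0.0000) = (4.4990, 1.5270)
link 2: phi[2] = 15 + 165 + 95 = 275 deg
  cos(275 deg) = 0.0872, sin(275 deg) = -0.9962
  joint[3] = (4.4990, 1.5270) + 9.6 * (0.0872, -0.9962) = (4.4990 + 0.8367, 1.5270 + -9.5635) = (5.3357, -8.0364)
link 3: phi[3] = 15 + 165 + 95 + -60 = 215 deg
  cos(215 deg) = -0.8192, sin(215 deg) = -0.5736
  joint[4] = (5.3357, -8.0364) + 8.8 * (-0.8192, -0.5736) = (5.3357 + -7.2085, -8.0364 + -5.0475) = (-1.8729, -13.0839)
End effector: (-1.8729, -13.0839)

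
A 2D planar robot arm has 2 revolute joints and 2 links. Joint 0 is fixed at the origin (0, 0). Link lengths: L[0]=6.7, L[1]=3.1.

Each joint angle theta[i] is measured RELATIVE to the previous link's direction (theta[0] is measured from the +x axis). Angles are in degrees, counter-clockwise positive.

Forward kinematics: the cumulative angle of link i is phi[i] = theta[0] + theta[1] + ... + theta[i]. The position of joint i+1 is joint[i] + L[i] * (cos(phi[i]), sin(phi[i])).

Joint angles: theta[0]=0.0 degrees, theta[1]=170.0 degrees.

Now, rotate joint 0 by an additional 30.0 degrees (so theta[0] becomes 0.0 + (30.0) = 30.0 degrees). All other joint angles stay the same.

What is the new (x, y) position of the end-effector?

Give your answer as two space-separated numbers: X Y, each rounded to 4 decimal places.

Answer: 2.8893 2.2897

Derivation:
joint[0] = (0.0000, 0.0000)  (base)
link 0: phi[0] = 30 = 30 deg
  cos(30 deg) = 0.8660, sin(30 deg) = 0.5000
  joint[1] = (0.0000, 0.0000) + 6.7 * (0.8660, 0.5000) = (0.0000 + 5.8024, 0.0000 + 3.3500) = (5.8024, 3.3500)
link 1: phi[1] = 30 + 170 = 200 deg
  cos(200 deg) = -0.9397, sin(200 deg) = -0.3420
  joint[2] = (5.8024, 3.3500) + 3.1 * (-0.9397, -0.3420) = (5.8024 + -2.9130, 3.3500 + -1.0603) = (2.8893, 2.2897)
End effector: (2.8893, 2.2897)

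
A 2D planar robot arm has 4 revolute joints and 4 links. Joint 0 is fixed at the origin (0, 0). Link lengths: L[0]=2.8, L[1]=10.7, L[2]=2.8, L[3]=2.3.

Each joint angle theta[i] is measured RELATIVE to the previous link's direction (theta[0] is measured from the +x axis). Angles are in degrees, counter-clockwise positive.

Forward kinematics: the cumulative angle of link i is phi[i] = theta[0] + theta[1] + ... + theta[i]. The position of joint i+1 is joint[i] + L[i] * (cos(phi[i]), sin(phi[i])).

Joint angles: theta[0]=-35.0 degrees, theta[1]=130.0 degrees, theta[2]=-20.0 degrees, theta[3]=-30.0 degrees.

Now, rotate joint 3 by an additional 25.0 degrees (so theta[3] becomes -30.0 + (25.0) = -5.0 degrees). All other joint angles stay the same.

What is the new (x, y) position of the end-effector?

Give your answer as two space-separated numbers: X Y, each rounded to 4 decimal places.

Answer: 2.8724 13.9192

Derivation:
joint[0] = (0.0000, 0.0000)  (base)
link 0: phi[0] = -35 = -35 deg
  cos(-35 deg) = 0.8192, sin(-35 deg) = -0.5736
  joint[1] = (0.0000, 0.0000) + 2.8 * (0.8192, -0.5736) = (0.0000 + 2.2936, 0.0000 + -1.6060) = (2.2936, -1.6060)
link 1: phi[1] = -35 + 130 = 95 deg
  cos(95 deg) = -0.0872, sin(95 deg) = 0.9962
  joint[2] = (2.2936, -1.6060) + 10.7 * (-0.0872, 0.9962) = (2.2936 + -0.9326, -1.6060 + 10.6593) = (1.3611, 9.0533)
link 2: phi[2] = -35 + 130 + -20 = 75 deg
  cos(75 deg) = 0.2588, sin(75 deg) = 0.9659
  joint[3] = (1.3611, 9.0533) + 2.8 * (0.2588, 0.9659) = (1.3611 + 0.7247, 9.0533 + 2.7046) = (2.0858, 11.7579)
link 3: phi[3] = -35 + 130 + -20 + -5 = 70 deg
  cos(70 deg) = 0.3420, sin(70 deg) = 0.9397
  joint[4] = (2.0858, 11.7579) + 2.3 * (0.3420, 0.9397) = (2.0858 + 0.7866, 11.7579 + 2.1613) = (2.8724, 13.9192)
End effector: (2.8724, 13.9192)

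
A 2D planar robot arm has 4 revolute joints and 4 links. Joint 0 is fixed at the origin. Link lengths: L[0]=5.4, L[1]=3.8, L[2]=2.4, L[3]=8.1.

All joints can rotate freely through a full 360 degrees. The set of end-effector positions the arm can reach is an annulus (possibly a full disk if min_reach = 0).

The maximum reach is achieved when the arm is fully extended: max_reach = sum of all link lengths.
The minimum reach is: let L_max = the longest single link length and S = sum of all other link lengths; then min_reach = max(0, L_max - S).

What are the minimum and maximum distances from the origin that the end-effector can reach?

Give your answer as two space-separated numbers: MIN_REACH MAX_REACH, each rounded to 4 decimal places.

Link lengths: [5.4, 3.8, 2.4, 8.1]
max_reach = 5.4 + 3.8 + 2.4 + 8.1 = 19.7
L_max = max([5.4, 3.8, 2.4, 8.1]) = 8.1
S (sum of others) = 19.7 - 8.1 = 11.6
min_reach = max(0, 8.1 - 11.6) = max(0, -3.5) = 0

Answer: 0.0000 19.7000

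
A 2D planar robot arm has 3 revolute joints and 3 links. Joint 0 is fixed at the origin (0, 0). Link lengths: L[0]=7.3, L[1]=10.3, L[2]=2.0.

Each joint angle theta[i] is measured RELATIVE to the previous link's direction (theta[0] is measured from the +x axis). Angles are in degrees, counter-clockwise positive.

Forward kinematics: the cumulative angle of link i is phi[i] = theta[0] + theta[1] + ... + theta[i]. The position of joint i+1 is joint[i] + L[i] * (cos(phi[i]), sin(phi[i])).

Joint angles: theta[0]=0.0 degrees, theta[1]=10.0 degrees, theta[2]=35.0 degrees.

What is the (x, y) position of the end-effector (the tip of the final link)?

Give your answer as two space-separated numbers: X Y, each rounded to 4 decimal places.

Answer: 18.8577 3.2028

Derivation:
joint[0] = (0.0000, 0.0000)  (base)
link 0: phi[0] = 0 = 0 deg
  cos(0 deg) = 1.0000, sin(0 deg) = 0.0000
  joint[1] = (0.0000, 0.0000) + 7.3 * (1.0000, 0.0000) = (0.0000 + 7.3000, 0.0000 + 0.0000) = (7.3000, 0.0000)
link 1: phi[1] = 0 + 10 = 10 deg
  cos(10 deg) = 0.9848, sin(10 deg) = 0.1736
  joint[2] = (7.3000, 0.0000) + 10.3 * (0.9848, 0.1736) = (7.3000 + 10.1435, 0.0000 + 1.7886) = (17.4435, 1.7886)
link 2: phi[2] = 0 + 10 + 35 = 45 deg
  cos(45 deg) = 0.7071, sin(45 deg) = 0.7071
  joint[3] = (17.4435, 1.7886) + 2 * (0.7071, 0.7071) = (17.4435 + 1.4142, 1.7886 + 1.4142) = (18.8577, 3.2028)
End effector: (18.8577, 3.2028)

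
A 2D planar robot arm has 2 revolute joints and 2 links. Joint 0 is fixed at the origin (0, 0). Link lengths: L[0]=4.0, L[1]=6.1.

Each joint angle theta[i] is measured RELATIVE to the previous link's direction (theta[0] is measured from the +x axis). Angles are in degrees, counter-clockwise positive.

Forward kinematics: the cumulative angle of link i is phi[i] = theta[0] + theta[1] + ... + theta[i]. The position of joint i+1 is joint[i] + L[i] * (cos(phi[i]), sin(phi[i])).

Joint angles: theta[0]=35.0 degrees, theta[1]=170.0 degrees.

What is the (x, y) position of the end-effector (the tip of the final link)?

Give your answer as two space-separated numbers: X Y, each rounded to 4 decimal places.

Answer: -2.2519 -0.2837

Derivation:
joint[0] = (0.0000, 0.0000)  (base)
link 0: phi[0] = 35 = 35 deg
  cos(35 deg) = 0.8192, sin(35 deg) = 0.5736
  joint[1] = (0.0000, 0.0000) + 4 * (0.8192, 0.5736) = (0.0000 + 3.2766, 0.0000 + 2.2943) = (3.2766, 2.2943)
link 1: phi[1] = 35 + 170 = 205 deg
  cos(205 deg) = -0.9063, sin(205 deg) = -0.4226
  joint[2] = (3.2766, 2.2943) + 6.1 * (-0.9063, -0.4226) = (3.2766 + -5.5285, 2.2943 + -2.5780) = (-2.2519, -0.2837)
End effector: (-2.2519, -0.2837)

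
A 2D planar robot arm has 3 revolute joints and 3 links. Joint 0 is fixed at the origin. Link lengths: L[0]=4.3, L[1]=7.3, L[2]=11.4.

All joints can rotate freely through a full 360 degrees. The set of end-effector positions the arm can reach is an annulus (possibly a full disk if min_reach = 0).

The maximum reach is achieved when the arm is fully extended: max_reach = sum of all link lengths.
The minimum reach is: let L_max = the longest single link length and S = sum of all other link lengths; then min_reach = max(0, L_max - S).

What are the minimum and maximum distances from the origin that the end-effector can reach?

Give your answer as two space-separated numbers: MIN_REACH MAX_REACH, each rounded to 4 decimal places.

Link lengths: [4.3, 7.3, 11.4]
max_reach = 4.3 + 7.3 + 11.4 = 23
L_max = max([4.3, 7.3, 11.4]) = 11.4
S (sum of others) = 23 - 11.4 = 11.6
min_reach = max(0, 11.4 - 11.6) = max(0, -0.2) = 0

Answer: 0.0000 23.0000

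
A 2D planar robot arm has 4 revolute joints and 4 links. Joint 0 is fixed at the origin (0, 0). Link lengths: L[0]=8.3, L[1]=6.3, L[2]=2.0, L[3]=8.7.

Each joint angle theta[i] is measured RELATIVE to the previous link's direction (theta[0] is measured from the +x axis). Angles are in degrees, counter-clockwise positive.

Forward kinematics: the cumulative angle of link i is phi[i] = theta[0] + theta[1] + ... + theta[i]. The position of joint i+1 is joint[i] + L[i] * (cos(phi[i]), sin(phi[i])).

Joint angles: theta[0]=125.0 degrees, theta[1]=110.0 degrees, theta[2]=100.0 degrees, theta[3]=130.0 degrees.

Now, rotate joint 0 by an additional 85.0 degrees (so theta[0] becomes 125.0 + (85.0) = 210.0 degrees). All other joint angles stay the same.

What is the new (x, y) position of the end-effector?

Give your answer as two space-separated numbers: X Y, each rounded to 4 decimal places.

Answer: -9.9298 -7.9783

Derivation:
joint[0] = (0.0000, 0.0000)  (base)
link 0: phi[0] = 210 = 210 deg
  cos(210 deg) = -0.8660, sin(210 deg) = -0.5000
  joint[1] = (0.0000, 0.0000) + 8.3 * (-0.8660, -0.5000) = (0.0000 + -7.1880, 0.0000 + -4.1500) = (-7.1880, -4.1500)
link 1: phi[1] = 210 + 110 = 320 deg
  cos(320 deg) = 0.7660, sin(320 deg) = -0.6428
  joint[2] = (-7.1880, -4.1500) + 6.3 * (0.7660, -0.6428) = (-7.1880 + 4.8261, -4.1500 + -4.0496) = (-2.3619, -8.1996)
link 2: phi[2] = 210 + 110 + 100 = 420 deg
  cos(420 deg) = 0.5000, sin(420 deg) = 0.8660
  joint[3] = (-2.3619, -8.1996) + 2 * (0.5000, 0.8660) = (-2.3619 + 1.0000, -8.1996 + 1.7321) = (-1.3619, -6.4675)
link 3: phi[3] = 210 + 110 + 100 + 130 = 550 deg
  cos(550 deg) = -0.9848, sin(550 deg) = -0.1736
  joint[4] = (-1.3619, -6.4675) + 8.7 * (-0.9848, -0.1736) = (-1.3619 + -8.5678, -6.4675 + -1.5107) = (-9.9298, -7.9783)
End effector: (-9.9298, -7.9783)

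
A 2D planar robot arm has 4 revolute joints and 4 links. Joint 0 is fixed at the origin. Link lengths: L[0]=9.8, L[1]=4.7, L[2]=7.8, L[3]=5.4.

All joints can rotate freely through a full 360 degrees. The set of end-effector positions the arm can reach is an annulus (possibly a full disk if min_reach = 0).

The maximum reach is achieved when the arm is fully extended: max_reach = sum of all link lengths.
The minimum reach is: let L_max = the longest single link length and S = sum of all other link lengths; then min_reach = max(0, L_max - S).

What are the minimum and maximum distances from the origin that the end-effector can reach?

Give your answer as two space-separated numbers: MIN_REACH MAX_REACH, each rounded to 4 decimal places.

Link lengths: [9.8, 4.7, 7.8, 5.4]
max_reach = 9.8 + 4.7 + 7.8 + 5.4 = 27.7
L_max = max([9.8, 4.7, 7.8, 5.4]) = 9.8
S (sum of others) = 27.7 - 9.8 = 17.9
min_reach = max(0, 9.8 - 17.9) = max(0, -8.1) = 0

Answer: 0.0000 27.7000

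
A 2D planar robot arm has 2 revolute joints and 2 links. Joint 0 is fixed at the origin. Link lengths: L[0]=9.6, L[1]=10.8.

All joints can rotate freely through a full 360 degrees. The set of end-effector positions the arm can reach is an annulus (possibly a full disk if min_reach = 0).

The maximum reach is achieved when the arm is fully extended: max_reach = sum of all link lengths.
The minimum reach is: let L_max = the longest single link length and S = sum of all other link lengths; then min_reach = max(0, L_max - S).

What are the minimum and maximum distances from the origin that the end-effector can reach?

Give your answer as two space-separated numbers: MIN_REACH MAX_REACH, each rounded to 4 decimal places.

Link lengths: [9.6, 10.8]
max_reach = 9.6 + 10.8 = 20.4
L_max = max([9.6, 10.8]) = 10.8
S (sum of others) = 20.4 - 10.8 = 9.6
min_reach = max(0, 10.8 - 9.6) = max(0, 1.2) = 1.2

Answer: 1.2000 20.4000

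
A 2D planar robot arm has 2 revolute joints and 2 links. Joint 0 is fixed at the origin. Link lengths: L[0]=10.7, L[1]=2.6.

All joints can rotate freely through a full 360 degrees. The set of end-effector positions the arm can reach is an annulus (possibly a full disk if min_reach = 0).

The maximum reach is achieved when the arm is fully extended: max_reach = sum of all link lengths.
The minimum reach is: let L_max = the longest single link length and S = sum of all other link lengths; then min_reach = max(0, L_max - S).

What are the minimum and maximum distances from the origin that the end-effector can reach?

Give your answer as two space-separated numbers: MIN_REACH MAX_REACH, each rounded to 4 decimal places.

Link lengths: [10.7, 2.6]
max_reach = 10.7 + 2.6 = 13.3
L_max = max([10.7, 2.6]) = 10.7
S (sum of others) = 13.3 - 10.7 = 2.6
min_reach = max(0, 10.7 - 2.6) = max(0, 8.1) = 8.1

Answer: 8.1000 13.3000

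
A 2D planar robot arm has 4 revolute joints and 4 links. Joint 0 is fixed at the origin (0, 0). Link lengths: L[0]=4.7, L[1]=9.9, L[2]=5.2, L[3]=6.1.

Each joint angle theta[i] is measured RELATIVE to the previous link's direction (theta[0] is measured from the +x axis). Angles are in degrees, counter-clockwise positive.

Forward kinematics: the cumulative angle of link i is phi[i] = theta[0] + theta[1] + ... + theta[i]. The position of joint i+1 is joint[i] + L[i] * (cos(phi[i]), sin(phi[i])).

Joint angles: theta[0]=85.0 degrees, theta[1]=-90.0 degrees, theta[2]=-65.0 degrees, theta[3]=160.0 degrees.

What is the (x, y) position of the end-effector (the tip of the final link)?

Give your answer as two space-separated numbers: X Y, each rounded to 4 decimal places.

Answer: 12.0505 5.0329

Derivation:
joint[0] = (0.0000, 0.0000)  (base)
link 0: phi[0] = 85 = 85 deg
  cos(85 deg) = 0.0872, sin(85 deg) = 0.9962
  joint[1] = (0.0000, 0.0000) + 4.7 * (0.0872, 0.9962) = (0.0000 + 0.4096, 0.0000 + 4.6821) = (0.4096, 4.6821)
link 1: phi[1] = 85 + -90 = -5 deg
  cos(-5 deg) = 0.9962, sin(-5 deg) = -0.0872
  joint[2] = (0.4096, 4.6821) + 9.9 * (0.9962, -0.0872) = (0.4096 + 9.8623, 4.6821 + -0.8628) = (10.2720, 3.8193)
link 2: phi[2] = 85 + -90 + -65 = -70 deg
  cos(-70 deg) = 0.3420, sin(-70 deg) = -0.9397
  joint[3] = (10.2720, 3.8193) + 5.2 * (0.3420, -0.9397) = (10.2720 + 1.7785, 3.8193 + -4.8864) = (12.0505, -1.0671)
link 3: phi[3] = 85 + -90 + -65 + 160 = 90 deg
  cos(90 deg) = 0.0000, sin(90 deg) = 1.0000
  joint[4] = (12.0505, -1.0671) + 6.1 * (0.0000, 1.0000) = (12.0505 + 0.0000, -1.0671 + 6.1000) = (12.0505, 5.0329)
End effector: (12.0505, 5.0329)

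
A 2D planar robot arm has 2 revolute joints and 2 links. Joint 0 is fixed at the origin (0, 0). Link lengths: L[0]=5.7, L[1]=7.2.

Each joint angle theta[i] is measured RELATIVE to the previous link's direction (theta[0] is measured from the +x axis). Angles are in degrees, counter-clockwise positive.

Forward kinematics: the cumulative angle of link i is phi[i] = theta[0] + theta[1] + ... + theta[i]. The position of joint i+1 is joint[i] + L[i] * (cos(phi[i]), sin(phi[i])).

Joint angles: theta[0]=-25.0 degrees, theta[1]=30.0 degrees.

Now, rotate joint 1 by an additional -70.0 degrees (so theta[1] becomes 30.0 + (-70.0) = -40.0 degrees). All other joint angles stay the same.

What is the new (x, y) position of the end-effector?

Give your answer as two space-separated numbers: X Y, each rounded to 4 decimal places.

joint[0] = (0.0000, 0.0000)  (base)
link 0: phi[0] = -25 = -25 deg
  cos(-25 deg) = 0.9063, sin(-25 deg) = -0.4226
  joint[1] = (0.0000, 0.0000) + 5.7 * (0.9063, -0.4226) = (0.0000 + 5.1660, 0.0000 + -2.4089) = (5.1660, -2.4089)
link 1: phi[1] = -25 + -40 = -65 deg
  cos(-65 deg) = 0.4226, sin(-65 deg) = -0.9063
  joint[2] = (5.1660, -2.4089) + 7.2 * (0.4226, -0.9063) = (5.1660 + 3.0429, -2.4089 + -6.5254) = (8.2088, -8.9343)
End effector: (8.2088, -8.9343)

Answer: 8.2088 -8.9343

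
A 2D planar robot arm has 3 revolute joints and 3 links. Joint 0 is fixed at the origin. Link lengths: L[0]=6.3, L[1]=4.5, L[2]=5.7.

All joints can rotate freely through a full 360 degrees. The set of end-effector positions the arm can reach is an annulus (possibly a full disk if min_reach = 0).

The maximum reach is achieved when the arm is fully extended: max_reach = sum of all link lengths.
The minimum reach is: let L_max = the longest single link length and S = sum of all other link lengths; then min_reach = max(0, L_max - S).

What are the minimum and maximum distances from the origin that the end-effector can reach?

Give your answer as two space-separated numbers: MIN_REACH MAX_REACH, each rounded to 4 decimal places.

Link lengths: [6.3, 4.5, 5.7]
max_reach = 6.3 + 4.5 + 5.7 = 16.5
L_max = max([6.3, 4.5, 5.7]) = 6.3
S (sum of others) = 16.5 - 6.3 = 10.2
min_reach = max(0, 6.3 - 10.2) = max(0, -3.9) = 0

Answer: 0.0000 16.5000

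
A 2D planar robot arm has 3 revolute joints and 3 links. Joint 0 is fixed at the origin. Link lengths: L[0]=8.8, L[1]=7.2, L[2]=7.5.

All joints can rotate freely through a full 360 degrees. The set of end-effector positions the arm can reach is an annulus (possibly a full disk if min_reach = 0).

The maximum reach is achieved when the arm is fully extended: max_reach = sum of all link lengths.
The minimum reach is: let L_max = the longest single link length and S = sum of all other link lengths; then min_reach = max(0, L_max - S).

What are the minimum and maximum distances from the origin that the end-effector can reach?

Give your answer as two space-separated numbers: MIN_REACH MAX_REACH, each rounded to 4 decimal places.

Answer: 0.0000 23.5000

Derivation:
Link lengths: [8.8, 7.2, 7.5]
max_reach = 8.8 + 7.2 + 7.5 = 23.5
L_max = max([8.8, 7.2, 7.5]) = 8.8
S (sum of others) = 23.5 - 8.8 = 14.7
min_reach = max(0, 8.8 - 14.7) = max(0, -5.9) = 0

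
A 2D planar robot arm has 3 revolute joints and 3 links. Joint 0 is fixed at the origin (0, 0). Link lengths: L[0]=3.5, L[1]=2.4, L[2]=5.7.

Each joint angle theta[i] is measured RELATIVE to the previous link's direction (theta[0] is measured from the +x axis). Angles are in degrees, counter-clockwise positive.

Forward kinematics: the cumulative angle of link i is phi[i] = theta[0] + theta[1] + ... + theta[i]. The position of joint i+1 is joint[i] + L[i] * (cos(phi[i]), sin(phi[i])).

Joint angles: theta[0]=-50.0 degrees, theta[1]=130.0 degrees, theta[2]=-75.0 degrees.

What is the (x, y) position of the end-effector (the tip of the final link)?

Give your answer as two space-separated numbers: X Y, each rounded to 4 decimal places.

Answer: 8.3448 0.1792

Derivation:
joint[0] = (0.0000, 0.0000)  (base)
link 0: phi[0] = -50 = -50 deg
  cos(-50 deg) = 0.6428, sin(-50 deg) = -0.7660
  joint[1] = (0.0000, 0.0000) + 3.5 * (0.6428, -0.7660) = (0.0000 + 2.2498, 0.0000 + -2.6812) = (2.2498, -2.6812)
link 1: phi[1] = -50 + 130 = 80 deg
  cos(80 deg) = 0.1736, sin(80 deg) = 0.9848
  joint[2] = (2.2498, -2.6812) + 2.4 * (0.1736, 0.9848) = (2.2498 + 0.4168, -2.6812 + 2.3635) = (2.6665, -0.3176)
link 2: phi[2] = -50 + 130 + -75 = 5 deg
  cos(5 deg) = 0.9962, sin(5 deg) = 0.0872
  joint[3] = (2.6665, -0.3176) + 5.7 * (0.9962, 0.0872) = (2.6665 + 5.6783, -0.3176 + 0.4968) = (8.3448, 0.1792)
End effector: (8.3448, 0.1792)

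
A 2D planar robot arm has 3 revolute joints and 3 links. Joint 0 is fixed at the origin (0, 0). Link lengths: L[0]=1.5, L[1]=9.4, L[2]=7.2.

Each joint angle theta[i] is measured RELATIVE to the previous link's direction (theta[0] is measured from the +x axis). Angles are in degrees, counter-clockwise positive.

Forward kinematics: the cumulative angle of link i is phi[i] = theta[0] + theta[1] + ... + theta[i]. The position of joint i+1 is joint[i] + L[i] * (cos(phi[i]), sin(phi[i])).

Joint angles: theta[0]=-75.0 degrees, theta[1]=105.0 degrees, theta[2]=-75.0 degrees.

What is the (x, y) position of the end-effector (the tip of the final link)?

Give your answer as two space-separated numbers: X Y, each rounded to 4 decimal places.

Answer: 13.6200 -1.8401

Derivation:
joint[0] = (0.0000, 0.0000)  (base)
link 0: phi[0] = -75 = -75 deg
  cos(-75 deg) = 0.2588, sin(-75 deg) = -0.9659
  joint[1] = (0.0000, 0.0000) + 1.5 * (0.2588, -0.9659) = (0.0000 + 0.3882, 0.0000 + -1.4489) = (0.3882, -1.4489)
link 1: phi[1] = -75 + 105 = 30 deg
  cos(30 deg) = 0.8660, sin(30 deg) = 0.5000
  joint[2] = (0.3882, -1.4489) + 9.4 * (0.8660, 0.5000) = (0.3882 + 8.1406, -1.4489 + 4.7000) = (8.5289, 3.2511)
link 2: phi[2] = -75 + 105 + -75 = -45 deg
  cos(-45 deg) = 0.7071, sin(-45 deg) = -0.7071
  joint[3] = (8.5289, 3.2511) + 7.2 * (0.7071, -0.7071) = (8.5289 + 5.0912, 3.2511 + -5.0912) = (13.6200, -1.8401)
End effector: (13.6200, -1.8401)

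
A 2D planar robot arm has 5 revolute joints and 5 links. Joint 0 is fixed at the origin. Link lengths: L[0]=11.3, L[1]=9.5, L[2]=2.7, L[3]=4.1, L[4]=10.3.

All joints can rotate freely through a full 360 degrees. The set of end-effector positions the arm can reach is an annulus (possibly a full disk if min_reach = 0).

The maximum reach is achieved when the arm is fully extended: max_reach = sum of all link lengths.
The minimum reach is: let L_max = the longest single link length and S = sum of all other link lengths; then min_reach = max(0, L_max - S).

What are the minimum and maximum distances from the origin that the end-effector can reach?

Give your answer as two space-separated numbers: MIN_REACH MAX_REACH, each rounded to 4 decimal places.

Link lengths: [11.3, 9.5, 2.7, 4.1, 10.3]
max_reach = 11.3 + 9.5 + 2.7 + 4.1 + 10.3 = 37.9
L_max = max([11.3, 9.5, 2.7, 4.1, 10.3]) = 11.3
S (sum of others) = 37.9 - 11.3 = 26.6
min_reach = max(0, 11.3 - 26.6) = max(0, -15.3) = 0

Answer: 0.0000 37.9000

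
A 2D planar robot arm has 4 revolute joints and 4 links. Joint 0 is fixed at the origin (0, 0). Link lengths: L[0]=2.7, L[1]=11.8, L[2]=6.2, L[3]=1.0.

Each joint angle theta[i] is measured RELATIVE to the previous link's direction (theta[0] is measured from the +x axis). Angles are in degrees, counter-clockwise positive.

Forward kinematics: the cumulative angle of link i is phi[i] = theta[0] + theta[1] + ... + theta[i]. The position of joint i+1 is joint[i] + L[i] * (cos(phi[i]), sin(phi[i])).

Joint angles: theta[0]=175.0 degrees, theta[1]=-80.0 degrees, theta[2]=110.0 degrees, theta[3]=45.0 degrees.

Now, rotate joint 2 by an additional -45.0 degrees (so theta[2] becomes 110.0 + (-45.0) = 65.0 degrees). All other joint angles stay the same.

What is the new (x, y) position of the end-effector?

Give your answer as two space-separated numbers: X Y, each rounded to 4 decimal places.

Answer: -10.4506 13.6883

Derivation:
joint[0] = (0.0000, 0.0000)  (base)
link 0: phi[0] = 175 = 175 deg
  cos(175 deg) = -0.9962, sin(175 deg) = 0.0872
  joint[1] = (0.0000, 0.0000) + 2.7 * (-0.9962, 0.0872) = (0.0000 + -2.6897, 0.0000 + 0.2353) = (-2.6897, 0.2353)
link 1: phi[1] = 175 + -80 = 95 deg
  cos(95 deg) = -0.0872, sin(95 deg) = 0.9962
  joint[2] = (-2.6897, 0.2353) + 11.8 * (-0.0872, 0.9962) = (-2.6897 + -1.0284, 0.2353 + 11.7551) = (-3.7182, 11.9904)
link 2: phi[2] = 175 + -80 + 65 = 160 deg
  cos(160 deg) = -0.9397, sin(160 deg) = 0.3420
  joint[3] = (-3.7182, 11.9904) + 6.2 * (-0.9397, 0.3420) = (-3.7182 + -5.8261, 11.9904 + 2.1205) = (-9.5443, 14.1109)
link 3: phi[3] = 175 + -80 + 65 + 45 = 205 deg
  cos(205 deg) = -0.9063, sin(205 deg) = -0.4226
  joint[4] = (-9.5443, 14.1109) + 1 * (-0.9063, -0.4226) = (-9.5443 + -0.9063, 14.1109 + -0.4226) = (-10.4506, 13.6883)
End effector: (-10.4506, 13.6883)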